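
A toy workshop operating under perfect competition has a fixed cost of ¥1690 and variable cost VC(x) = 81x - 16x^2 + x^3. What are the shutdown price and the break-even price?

Shutdown price = ¥17; break-even price = ¥172

AVC = 81 - 16x + x^2; minimized at x = 8, giving min AVC = ¥17. That is the shutdown price.
ATC = 1690/x + 81 - 16x + x^2. Setting dATC/dx = −1690/x^2 − 16 + 2x = 0 gives x = 13 (since 2·13^3 − 16·13^2 = 1690).
min ATC = 1690/13 + 81 − 16·13 + 13^2 = ¥172. That is the break-even price.
Between these two prices the firm operates at a loss; above ¥172 it earns a profit.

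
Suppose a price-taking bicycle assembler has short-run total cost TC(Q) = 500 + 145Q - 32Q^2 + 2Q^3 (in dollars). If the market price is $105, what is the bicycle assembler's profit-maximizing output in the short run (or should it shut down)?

From TC, MC = TC'(Q) = 145 - 64Q + 6Q^2 and AVC = VC/Q = 145 - 32Q + 2Q^2.
AVC is minimized where dAVC/dQ = -32 + 4Q = 0, at Q = 8; min AVC = 145 - 32·8 + 2·8^2 = $17.
Since P = $105 ≥ min AVC = $17, price covers variable cost and the firm should produce.
Set P = MC: 105 = 145 - 64Q + 6Q^2 → 40 - 64Q + 6Q^2 = 0. The roots are Q = 2/3 and Q = 10; the profit-maximizing output is on the rising part of MC, so Q* = 10.
Check: AVC at Q = 10 is $25 ≤ P, so revenue covers variable cost.
Profit = P·Q − TC = 105·10 − 750 = $300.

Produce at Q = 10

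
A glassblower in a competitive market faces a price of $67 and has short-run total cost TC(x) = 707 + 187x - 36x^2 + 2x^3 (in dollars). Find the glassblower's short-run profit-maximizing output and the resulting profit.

AVC = 187 - 36x + 2x^2; min AVC = $25 at x = 9. Since P = $67 ≥ min AVC, the firm produces.
MC = 187 - 72x + 6x^2. Setting P = MC and taking the root on the rising branch gives x* = 10.
TR = 67·10 = 670. TC = 707 + 270 = 977. Profit = 670 − 977 = -$307.
By producing, the firm covers all variable cost plus $400 of fixed cost; shutting down would lose the full $707.

Profit = -$307 at x = 10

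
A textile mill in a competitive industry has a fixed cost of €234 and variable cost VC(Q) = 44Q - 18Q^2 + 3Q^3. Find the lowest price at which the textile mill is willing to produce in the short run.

€17 per unit

Short-run supply begins at min AVC. From VC = 44Q - 18Q^2 + 3Q^3, AVC = 44 - 18Q + 3Q^2.
dAVC/dQ = -18 + 6Q = 0 gives Q = 3. min AVC = 44 - 18·3 + 3·3^2 = 17.
The firm shuts down for any P below €17.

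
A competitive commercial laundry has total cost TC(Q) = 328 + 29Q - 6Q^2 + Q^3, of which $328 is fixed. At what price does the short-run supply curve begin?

$20 per unit

Short-run supply begins at min AVC. From VC = 29Q - 6Q^2 + Q^3, AVC = 29 - 6Q + Q^2.
At the minimum of AVC, MC = AVC. MC = 29 - 12Q + 3Q^2; setting MC = AVC gives 2Q^2 - 6Q = 0, so Q = 3. min AVC = 20.
For P < $20 the firm produces nothing.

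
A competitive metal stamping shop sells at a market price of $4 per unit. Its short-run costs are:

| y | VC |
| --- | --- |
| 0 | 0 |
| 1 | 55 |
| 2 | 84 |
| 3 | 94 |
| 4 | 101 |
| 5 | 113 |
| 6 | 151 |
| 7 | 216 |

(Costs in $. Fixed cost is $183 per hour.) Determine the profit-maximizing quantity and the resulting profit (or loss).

Profit at each row (π = 4y − TC): y=0: -183; y=1: -234; y=2: -259; y=3: -265; y=4: -268; y=5: -276; y=6: -310; y=7: -371.
Profit is highest at y = 0. Equivalently, the lowest AVC in the table is 113/5 ≈ $22.60 at y = 5, and P = $4 falls below it — price never covers variable cost, so the firm shuts down and loses only its fixed cost.

y = 0 (shut down); profit = -$183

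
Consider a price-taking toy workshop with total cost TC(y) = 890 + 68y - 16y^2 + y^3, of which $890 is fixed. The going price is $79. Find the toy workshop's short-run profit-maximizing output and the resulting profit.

Profit = -$164 at y = 11

AVC = 68 - 16y + y^2 has its minimum $4 at y = 8; price $79 clears that bar, so the firm operates.
MC = 68 - 32y + 3y^2. Setting P = MC and taking the root on the rising branch gives y* = 11.
TR = 79·11 = 869. TC = 890 + 143 = 1033. Profit = 869 − 1033 = -$164.
By producing, the firm covers all variable cost plus $726 of fixed cost; shutting down would lose the full $890.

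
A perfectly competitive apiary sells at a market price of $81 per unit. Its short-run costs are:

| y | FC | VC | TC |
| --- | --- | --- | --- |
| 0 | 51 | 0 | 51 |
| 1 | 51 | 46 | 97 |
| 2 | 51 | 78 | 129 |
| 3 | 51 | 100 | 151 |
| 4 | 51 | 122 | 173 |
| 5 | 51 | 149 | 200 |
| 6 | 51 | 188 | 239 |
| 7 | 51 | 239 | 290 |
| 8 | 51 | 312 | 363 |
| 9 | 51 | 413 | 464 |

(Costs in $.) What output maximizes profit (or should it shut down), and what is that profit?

Profit at each row (π = 81y − TC): y=0: -51; y=1: -16; y=2: 33; y=3: 92; y=4: 151; y=5: 205; y=6: 247; y=7: 277; y=8: 285; y=9: 265.
Profit is maximized at y = 8. AVC there is 312/8 = $39 ≤ P, so producing beats shutting down (which would give -$51).

y = 8; profit = $285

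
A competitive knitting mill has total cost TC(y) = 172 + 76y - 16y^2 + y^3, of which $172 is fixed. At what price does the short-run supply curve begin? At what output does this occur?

The shutdown price is the minimum of AVC. VC = 76y - 16y^2 + y^3, so AVC = 76 - 16y + y^2.
At the minimum of AVC, MC = AVC. MC = 76 - 32y + 3y^2; setting MC = AVC gives 2y^2 - 16y = 0, so y = 8. min AVC = 12.
For P < $12 the firm produces nothing.

$12 per unit, at y = 8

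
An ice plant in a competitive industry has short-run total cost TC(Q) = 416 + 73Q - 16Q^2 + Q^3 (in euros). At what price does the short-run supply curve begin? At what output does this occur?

€9 per unit, at Q = 8

The shutdown price is the minimum of AVC. VC = 73Q - 16Q^2 + Q^3, so AVC = 73 - 16Q + Q^2.
At the minimum of AVC, MC = AVC. MC = 73 - 32Q + 3Q^2; setting MC = AVC gives 2Q^2 - 16Q = 0, so Q = 8. min AVC = 9.
The firm shuts down for any P below €9.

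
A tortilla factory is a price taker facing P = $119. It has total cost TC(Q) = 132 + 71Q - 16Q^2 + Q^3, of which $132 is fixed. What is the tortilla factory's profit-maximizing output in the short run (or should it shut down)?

Strip out fixed cost: VC = 71Q - 16Q^2 + Q^3. Then AVC = 71 - 16Q + Q^2 and MC = 71 - 32Q + 3Q^2.
AVC hits its minimum where MC = AVC, at Q = 8, giving min AVC = 71 - 16·8 + 8^2 = $7.
Since P = $119 ≥ min AVC = $7, price covers variable cost and the firm should produce.
Set P = MC: 119 = 71 - 32Q + 3Q^2 → -48 - 32Q + 3Q^2 = 0. The roots are Q = -4/3 and Q = 12; the profit-maximizing output is on the rising part of MC, so Q* = 12.
Check: AVC at Q = 12 is $23 ≤ P, so revenue covers variable cost.
Profit = P·Q − TC = 119·12 − 408 = $1020.

Produce at Q = 12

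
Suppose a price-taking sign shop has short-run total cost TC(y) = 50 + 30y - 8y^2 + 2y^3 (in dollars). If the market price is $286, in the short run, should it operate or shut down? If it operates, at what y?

Produce at y = 8

Strip out fixed cost: VC = 30y - 8y^2 + 2y^3. Then AVC = 30 - 8y + 2y^2 and MC = 30 - 16y + 6y^2.
The AVC parabola has its vertex at y = 8/4 = 2, where AVC = 30 - 8·2 + 2·2^2 = $22.
Because $286 ≥ $22, revenue can cover variable cost; the firm operates.
Solving P = MC: -256 - 16y + 6y^2 = 0 ⇒ y = -16/3 or 8. On the upward-sloping branch, y* = 8.
Check: AVC at y = 8 is $94 ≤ P, so revenue covers variable cost.
Profit = P·y − TC = 286·8 − 802 = $1486.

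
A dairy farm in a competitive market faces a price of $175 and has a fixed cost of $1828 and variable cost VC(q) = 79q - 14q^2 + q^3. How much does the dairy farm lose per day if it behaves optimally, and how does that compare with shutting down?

Profit = -$388 at q = 12

AVC = 79 - 14q + q^2; min AVC = $30 at q = 7. Since P = $175 ≥ min AVC, the firm produces.
MC = 79 - 28q + 3q^2. Setting P = MC and taking the root on the rising branch gives q* = 12.
TR = 175·12 = 2100. TC = 1828 + 660 = 2488. Profit = 2100 − 2488 = -$388.
By producing, the firm covers all variable cost plus $1440 of fixed cost; shutting down would lose the full $1828.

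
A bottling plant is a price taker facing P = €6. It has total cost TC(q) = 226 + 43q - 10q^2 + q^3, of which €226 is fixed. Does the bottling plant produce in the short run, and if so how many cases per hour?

Shut down

From TC, MC = TC'(q) = 43 - 20q + 3q^2 and AVC = VC/q = 43 - 10q + q^2.
The AVC parabola has its vertex at q = 10/2 = 5, where AVC = 43 - 10·5 + 5^2 = €18.
P = €6 lies below min AVC = €18; no output level covers variable cost.
Best response: produce nothing and absorb the €226 fixed cost.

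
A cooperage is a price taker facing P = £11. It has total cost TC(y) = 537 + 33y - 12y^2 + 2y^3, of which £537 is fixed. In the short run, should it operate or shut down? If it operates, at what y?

Shut down

Variable cost is VC = 33y - 12y^2 + 2y^3, so AVC = VC/y = 33 - 12y + 2y^2 and MC = dTC/dy = 33 - 24y + 6y^2.
AVC is minimized where dAVC/dy = -12 + 4y = 0, at y = 3; min AVC = 33 - 12·3 + 2·3^2 = £15.
Since P = £11 < min AVC = £15, price fails to cover variable cost at any output.
Best response: produce nothing and absorb the £537 fixed cost.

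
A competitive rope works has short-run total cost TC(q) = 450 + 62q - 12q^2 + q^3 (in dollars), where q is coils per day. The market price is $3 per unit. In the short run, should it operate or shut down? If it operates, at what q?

From TC, MC = TC'(q) = 62 - 24q + 3q^2 and AVC = VC/q = 62 - 12q + q^2.
AVC hits its minimum where MC = AVC, at q = 6, giving min AVC = 62 - 12·6 + 6^2 = $26.
With P < min AVC ($3 < $26), every unit sold adds to the loss.
Shutting down limits the loss to fixed cost, $450.

Shut down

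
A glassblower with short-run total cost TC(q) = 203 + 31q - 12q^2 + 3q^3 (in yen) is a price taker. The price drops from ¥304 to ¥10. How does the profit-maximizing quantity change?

MC = 31 - 24q + 9q^2; the shutdown threshold is min AVC = ¥19 (at q = 2).
With P = ¥304 above the shutdown price, P = MC gives q = 7.
At P = ¥10 < min AVC = ¥19, price no longer covers variable cost at any output, so the firm shuts down: q = 0.

Output falls from 7 to 0 (the firm shuts down)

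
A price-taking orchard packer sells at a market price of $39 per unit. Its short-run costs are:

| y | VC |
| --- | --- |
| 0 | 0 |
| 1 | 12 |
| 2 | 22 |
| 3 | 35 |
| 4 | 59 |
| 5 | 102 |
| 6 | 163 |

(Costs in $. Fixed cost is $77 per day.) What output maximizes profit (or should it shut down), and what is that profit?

y = 4; profit = $20

Profit at each row (π = 39y − TC): y=0: -77; y=1: -50; y=2: -21; y=3: 5; y=4: 20; y=5: 16; y=6: -6.
Profit is maximized at y = 4. AVC there is 59/4 = $14.75 ≤ P, so producing beats shutting down (which would give -$77).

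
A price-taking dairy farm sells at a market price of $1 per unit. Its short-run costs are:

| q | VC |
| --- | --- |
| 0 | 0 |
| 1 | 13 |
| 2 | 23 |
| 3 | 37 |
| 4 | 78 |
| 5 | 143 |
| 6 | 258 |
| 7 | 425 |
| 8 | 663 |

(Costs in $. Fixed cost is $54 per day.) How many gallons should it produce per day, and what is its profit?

Profit at each row (π = 1q − TC): q=0: -54; q=1: -66; q=2: -75; q=3: -88; q=4: -128; q=5: -192; q=6: -306; q=7: -472; q=8: -709.
Profit is highest at q = 0. Equivalently, the lowest AVC in the table is 23/2 ≈ $11.50 at q = 2, and P = $1 falls below it — price never covers variable cost, so the firm shuts down and loses only its fixed cost.

q = 0 (shut down); profit = -$54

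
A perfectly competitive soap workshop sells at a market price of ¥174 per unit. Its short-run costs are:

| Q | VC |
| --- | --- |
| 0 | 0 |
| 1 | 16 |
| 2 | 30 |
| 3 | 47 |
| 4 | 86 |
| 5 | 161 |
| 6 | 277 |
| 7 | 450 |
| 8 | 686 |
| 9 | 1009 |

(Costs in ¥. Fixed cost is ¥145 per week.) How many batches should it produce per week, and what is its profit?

Q = 7; profit = ¥623

Tabulate TR − TC: Q=0: -145; Q=1: 13; Q=2: 173; Q=3: 330; Q=4: 465; Q=5: 564; Q=6: 622; Q=7: 623; Q=8: 561; Q=9: 412.
Profit is maximized at Q = 7. AVC there is 450/7 = ¥64.29 ≤ P, so producing beats shutting down (which would give -¥145).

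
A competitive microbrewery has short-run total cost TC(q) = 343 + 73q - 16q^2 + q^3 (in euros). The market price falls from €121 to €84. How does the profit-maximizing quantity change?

MC = 73 - 32q + 3q^2; the shutdown threshold is min AVC = €9 (at q = 8).
At P = €121 ≥ min AVC, set P = MC on the rising branch: q = 12.
At P = €84 ≥ min AVC, set P = MC: q = 11. The firm stays open but cuts output.

Output falls from 12 to 11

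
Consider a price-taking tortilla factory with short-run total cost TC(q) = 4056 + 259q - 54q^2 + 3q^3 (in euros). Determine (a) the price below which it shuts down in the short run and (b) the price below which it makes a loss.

AVC = 259 - 54q + 3q^2; minimized at q = 9, giving min AVC = €16. That is the shutdown price.
ATC = 4056/q + 259 - 54q + 3q^2. Setting dATC/dq = −4056/q^2 − 54 + 6q = 0 gives q = 13 (since 6·13^3 − 54·13^2 = 4056).
min ATC = 4056/13 + 259 − 54·13 + 3·13^2 = €376. That is the break-even price.
For €16 ≤ P < €376 the firm produces at a loss; below €16 it shuts down.

Shutdown price = €16; break-even price = €376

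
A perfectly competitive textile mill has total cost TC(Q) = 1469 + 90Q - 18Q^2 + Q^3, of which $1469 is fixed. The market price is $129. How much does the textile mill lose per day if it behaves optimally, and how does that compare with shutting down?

Profit = -$117 at Q = 13

AVC = 90 - 18Q + Q^2 has its minimum $9 at Q = 9; price $129 clears that bar, so the firm operates.
With MC = 90 - 36Q + 3Q^2, P = MC on the upward-sloping part at Q* = 13.
TR = 129·13 = 1677. TC = 1469 + 325 = 1794. Profit = 1677 − 1794 = -$117.
Shutting down would mean losing the fixed cost of $1469, so operating at a loss of $117 is better by $1352.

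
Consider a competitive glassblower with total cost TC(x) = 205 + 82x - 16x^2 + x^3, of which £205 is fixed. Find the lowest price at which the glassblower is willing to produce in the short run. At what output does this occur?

£18 per unit, at x = 8

The shutdown price is the minimum of AVC. VC = 82x - 16x^2 + x^3, so AVC = 82 - 16x + x^2.
dAVC/dx = -16 + 2x = 0 gives x = 8. min AVC = 82 - 16·8 + 8^2 = 18.
For P < £18 the firm produces nothing.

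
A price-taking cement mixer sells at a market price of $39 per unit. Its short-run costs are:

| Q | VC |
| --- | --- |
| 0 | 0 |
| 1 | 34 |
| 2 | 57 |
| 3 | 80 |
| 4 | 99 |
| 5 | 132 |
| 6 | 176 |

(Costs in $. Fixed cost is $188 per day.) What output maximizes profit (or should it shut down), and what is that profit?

Compute π = P·Q − TC at each output: Q=0: -188; Q=1: -183; Q=2: -167; Q=3: -151; Q=4: -131; Q=5: -125; Q=6: -130.
Profit is maximized at Q = 5. AVC there is 132/5 = $26.40 ≤ P, so producing beats shutting down (which would give -$188).

Q = 5; profit = -$125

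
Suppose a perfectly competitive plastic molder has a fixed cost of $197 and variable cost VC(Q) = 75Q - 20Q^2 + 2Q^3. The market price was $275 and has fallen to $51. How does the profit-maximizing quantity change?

AVC = 75 - 20Q + 2Q^2, minimized at Q = 5 where min AVC = $25. MC = 75 - 40Q + 6Q^2.
At P = $275 ≥ min AVC, set P = MC on the rising branch: Q = 10.
At P = $51 ≥ min AVC, set P = MC: Q = 6. The firm stays open but cuts output.

Output falls from 10 to 6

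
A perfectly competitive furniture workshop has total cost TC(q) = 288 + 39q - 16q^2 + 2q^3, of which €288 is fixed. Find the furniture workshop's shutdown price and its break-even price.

Shutdown price = min AVC. AVC = 39 - 16q + 2q^2, with vertex at q = 4 and minimum €7.
ATC = 288/q + 39 - 16q + 2q^2. Setting dATC/dq = −288/q^2 − 16 + 4q = 0 gives q = 6 (since 4·6^3 − 16·6^2 = 288).
min ATC = 288/6 + 39 − 16·6 + 2·6^2 = €63. That is the break-even price.
For €7 ≤ P < €63 the firm produces at a loss; below €7 it shuts down.

Shutdown price = €7; break-even price = €63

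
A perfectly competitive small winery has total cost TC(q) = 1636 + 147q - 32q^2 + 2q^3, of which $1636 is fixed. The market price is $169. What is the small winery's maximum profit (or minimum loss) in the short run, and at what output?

Profit = -$184 at q = 11

AVC = 147 - 32q + 2q^2 has its minimum $19 at q = 8; price $169 clears that bar, so the firm operates.
With MC = 147 - 64q + 6q^2, P = MC on the upward-sloping part at q* = 11.
TR = 169·11 = 1859. TC = 1636 + 407 = 2043. Profit = 1859 − 2043 = -$184.
Shutting down would mean losing the fixed cost of $1636, so operating at a loss of $184 is better by $1452.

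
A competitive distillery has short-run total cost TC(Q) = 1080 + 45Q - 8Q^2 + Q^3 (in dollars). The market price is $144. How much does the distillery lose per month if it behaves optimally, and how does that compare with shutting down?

Profit = -$270 at Q = 9

AVC = 45 - 8Q + Q^2 has its minimum $29 at Q = 4; price $144 clears that bar, so the firm operates.
With MC = 45 - 16Q + 3Q^2, P = MC on the upward-sloping part at Q* = 9.
TR = 144·9 = 1296. TC = 1080 + 486 = 1566. Profit = 1296 − 1566 = -$270.
By producing, the firm covers all variable cost plus $810 of fixed cost; shutting down would lose the full $1080.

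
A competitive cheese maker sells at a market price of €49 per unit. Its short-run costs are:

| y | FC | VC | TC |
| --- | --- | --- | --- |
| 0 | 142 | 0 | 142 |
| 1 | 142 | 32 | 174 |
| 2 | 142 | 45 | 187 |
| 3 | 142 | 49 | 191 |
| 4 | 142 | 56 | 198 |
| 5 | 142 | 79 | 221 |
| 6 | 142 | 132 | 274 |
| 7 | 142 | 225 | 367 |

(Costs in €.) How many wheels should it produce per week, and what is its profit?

Tabulate TR − TC: y=0: -142; y=1: -125; y=2: -89; y=3: -44; y=4: -2; y=5: 24; y=6: 20; y=7: -24.
Profit is maximized at y = 5. AVC there is 79/5 = €15.80 ≤ P, so producing beats shutting down (which would give -€142).

y = 5; profit = €24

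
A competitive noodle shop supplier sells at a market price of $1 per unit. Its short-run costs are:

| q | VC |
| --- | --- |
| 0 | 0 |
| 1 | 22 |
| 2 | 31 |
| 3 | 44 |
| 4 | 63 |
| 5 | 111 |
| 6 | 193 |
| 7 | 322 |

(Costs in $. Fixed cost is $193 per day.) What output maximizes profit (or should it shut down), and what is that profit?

Tabulate TR − TC: q=0: -193; q=1: -214; q=2: -222; q=3: -234; q=4: -252; q=5: -299; q=6: -380; q=7: -508.
Profit is highest at q = 0. Equivalently, the lowest AVC in the table is 44/3 ≈ $14.67 at q = 3, and P = $1 falls below it — price never covers variable cost, so the firm shuts down and loses only its fixed cost.

q = 0 (shut down); profit = -$193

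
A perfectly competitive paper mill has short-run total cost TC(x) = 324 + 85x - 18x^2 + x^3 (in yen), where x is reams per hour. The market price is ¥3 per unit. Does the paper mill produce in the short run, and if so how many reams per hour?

Strip out fixed cost: VC = 85x - 18x^2 + x^3. Then AVC = 85 - 18x + x^2 and MC = 85 - 36x + 3x^2.
AVC is minimized where dAVC/dx = -18 + 2x = 0, at x = 9; min AVC = 85 - 18·9 + 9^2 = ¥4.
Since P = ¥3 < min AVC = ¥4, price fails to cover variable cost at any output.
Best response: produce nothing and absorb the ¥324 fixed cost.

Shut down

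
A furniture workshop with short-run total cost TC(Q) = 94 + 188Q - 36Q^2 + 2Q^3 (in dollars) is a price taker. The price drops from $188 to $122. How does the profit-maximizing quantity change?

AVC = 188 - 36Q + 2Q^2, minimized at Q = 9 where min AVC = $26. MC = 188 - 72Q + 6Q^2.
At P = $188 ≥ min AVC, set P = MC on the rising branch: Q = 12.
At P = $122 ≥ min AVC, set P = MC: Q = 11. The firm stays open but cuts output.

Output falls from 12 to 11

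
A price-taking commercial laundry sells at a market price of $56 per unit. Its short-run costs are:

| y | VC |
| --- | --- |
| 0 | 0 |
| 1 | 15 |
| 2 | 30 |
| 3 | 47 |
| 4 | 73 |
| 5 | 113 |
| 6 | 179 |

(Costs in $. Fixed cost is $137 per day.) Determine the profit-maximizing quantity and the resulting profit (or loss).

y = 5; profit = $30

Profit at each row (π = 56y − TC): y=0: -137; y=1: -96; y=2: -55; y=3: -16; y=4: 14; y=5: 30; y=6: 20.
Profit is maximized at y = 5. AVC there is 113/5 = $22.60 ≤ P, so producing beats shutting down (which would give -$137).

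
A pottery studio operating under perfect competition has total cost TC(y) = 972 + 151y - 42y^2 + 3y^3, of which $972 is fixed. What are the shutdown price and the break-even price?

Shutdown price = $4; break-even price = $124

Shutdown price = min AVC. AVC = 151 - 42y + 3y^2, with vertex at y = 7 and minimum $4.
ATC = 972/y + 151 - 42y + 3y^2. Setting dATC/dy = −972/y^2 − 42 + 6y = 0 gives y = 9 (since 6·9^3 − 42·9^2 = 972).
min ATC = 972/9 + 151 − 42·9 + 3·9^2 = $124. That is the break-even price.
Between these two prices the firm operates at a loss; above $124 it earns a profit.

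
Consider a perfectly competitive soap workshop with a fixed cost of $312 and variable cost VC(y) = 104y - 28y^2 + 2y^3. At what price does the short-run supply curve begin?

Short-run supply begins at min AVC. From VC = 104y - 28y^2 + 2y^3, AVC = 104 - 28y + 2y^2.
At the minimum of AVC, MC = AVC. MC = 104 - 56y + 6y^2; setting MC = AVC gives 4y^2 - 28y = 0, so y = 7. min AVC = 6.
For P < $6 the firm produces nothing.

$6 per unit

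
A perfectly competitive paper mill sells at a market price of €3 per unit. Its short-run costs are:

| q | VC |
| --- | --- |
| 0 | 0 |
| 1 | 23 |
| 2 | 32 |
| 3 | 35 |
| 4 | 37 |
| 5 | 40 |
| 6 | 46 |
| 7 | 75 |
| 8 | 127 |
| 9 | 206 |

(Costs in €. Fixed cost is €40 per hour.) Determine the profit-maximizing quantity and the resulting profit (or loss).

Tabulate TR − TC: q=0: -40; q=1: -60; q=2: -66; q=3: -66; q=4: -65; q=5: -65; q=6: -68; q=7: -94; q=8: -143; q=9: -219.
Profit is highest at q = 0. Equivalently, the lowest AVC in the table is 46/6 ≈ €7.67 at q = 6, and P = €3 falls below it — price never covers variable cost, so the firm shuts down and loses only its fixed cost.

q = 0 (shut down); profit = -€40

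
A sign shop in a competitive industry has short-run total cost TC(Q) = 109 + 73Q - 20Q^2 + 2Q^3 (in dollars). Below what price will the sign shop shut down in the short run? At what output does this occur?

Short-run supply begins at min AVC. From VC = 73Q - 20Q^2 + 2Q^3, AVC = 73 - 20Q + 2Q^2.
At the minimum of AVC, MC = AVC. MC = 73 - 40Q + 6Q^2; setting MC = AVC gives 4Q^2 - 20Q = 0, so Q = 5. min AVC = 23.
The firm shuts down for any P below $23.

$23 per unit, at Q = 5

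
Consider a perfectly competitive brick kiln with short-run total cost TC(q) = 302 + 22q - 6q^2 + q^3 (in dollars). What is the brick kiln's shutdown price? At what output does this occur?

Short-run supply begins at min AVC. From VC = 22q - 6q^2 + q^3, AVC = 22 - 6q + q^2.
dAVC/dq = -6 + 2q = 0 gives q = 3. min AVC = 22 - 6·3 + 3^2 = 13.
So the shutdown price is $13.

$13 per unit, at q = 3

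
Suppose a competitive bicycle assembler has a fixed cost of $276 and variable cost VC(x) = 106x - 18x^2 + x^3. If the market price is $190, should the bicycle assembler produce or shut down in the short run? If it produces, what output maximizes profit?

Produce at x = 14

Variable cost is VC = 106x - 18x^2 + x^3, so AVC = VC/x = 106 - 18x + x^2 and MC = dTC/dx = 106 - 36x + 3x^2.
The AVC parabola has its vertex at x = 18/2 = 9, where AVC = 106 - 18·9 + 9^2 = $25.
Since P = $190 ≥ min AVC = $25, price covers variable cost and the firm should produce.
Solving P = MC: -84 - 36x + 3x^2 = 0 ⇒ x = -2 or 14. On the upward-sloping branch, x* = 14.
Check: AVC at x = 14 is $50 ≤ P, so revenue covers variable cost.
Profit = P·x − TC = 190·14 − 976 = $1684.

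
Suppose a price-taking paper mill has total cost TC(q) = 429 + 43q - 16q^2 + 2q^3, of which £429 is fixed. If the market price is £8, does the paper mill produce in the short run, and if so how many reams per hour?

Shut down

Variable cost is VC = 43q - 16q^2 + 2q^3, so AVC = VC/q = 43 - 16q + 2q^2 and MC = dTC/dq = 43 - 32q + 6q^2.
AVC is minimized where dAVC/dq = -16 + 4q = 0, at q = 4; min AVC = 43 - 16·4 + 2·4^2 = £11.
Since P = £8 < min AVC = £11, price fails to cover variable cost at any output.
Best response: produce nothing and absorb the £429 fixed cost.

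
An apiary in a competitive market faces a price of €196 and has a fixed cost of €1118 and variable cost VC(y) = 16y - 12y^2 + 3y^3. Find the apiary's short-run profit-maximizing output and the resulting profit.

AVC = 16 - 12y + 3y^2 has its minimum €4 at y = 2; price €196 clears that bar, so the firm operates.
With MC = 16 - 24y + 9y^2, P = MC on the upward-sloping part at y* = 6.
TR = 196·6 = 1176. TC = 1118 + 312 = 1430. Profit = 1176 − 1430 = -€254.
Shutting down would mean losing the fixed cost of €1118, so operating at a loss of €254 is better by €864.

Profit = -€254 at y = 6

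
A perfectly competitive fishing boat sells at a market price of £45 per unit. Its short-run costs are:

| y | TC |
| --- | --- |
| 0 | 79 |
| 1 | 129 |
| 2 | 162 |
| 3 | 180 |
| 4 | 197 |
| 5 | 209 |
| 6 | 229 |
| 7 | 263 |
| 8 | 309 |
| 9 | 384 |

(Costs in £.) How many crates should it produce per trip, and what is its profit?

y = 7; profit = £52

Compute π = P·y − TC at each output: y=0: -79; y=1: -84; y=2: -72; y=3: -45; y=4: -17; y=5: 16; y=6: 41; y=7: 52; y=8: 51; y=9: 21.
Profit is maximized at y = 7. AVC there is 184/7 = £26.29 ≤ P, so producing beats shutting down (which would give -£79).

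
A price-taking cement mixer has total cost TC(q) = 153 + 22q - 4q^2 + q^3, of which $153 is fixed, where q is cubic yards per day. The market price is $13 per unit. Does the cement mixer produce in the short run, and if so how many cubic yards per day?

Shut down

Variable cost is VC = 22q - 4q^2 + q^3, so AVC = VC/q = 22 - 4q + q^2 and MC = dTC/dq = 22 - 8q + 3q^2.
AVC is minimized where dAVC/dq = -4 + 2q = 0, at q = 2; min AVC = 22 - 4·2 + 2^2 = $18.
With P < min AVC ($13 < $18), every unit sold adds to the loss.
The firm minimizes its loss by shutting down and losing only its fixed cost of $153.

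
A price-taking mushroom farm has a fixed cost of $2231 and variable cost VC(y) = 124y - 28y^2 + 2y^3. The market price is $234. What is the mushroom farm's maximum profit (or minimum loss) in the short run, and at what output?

Profit = -$295 at y = 11

AVC = 124 - 28y + 2y^2 has its minimum $26 at y = 7; price $234 clears that bar, so the firm operates.
MC = 124 - 56y + 6y^2. Setting P = MC and taking the root on the rising branch gives y* = 11.
TR = 234·11 = 2574. TC = 2231 + 638 = 2869. Profit = 2574 − 2869 = -$295.
Shutting down would mean losing the fixed cost of $2231, so operating at a loss of $295 is better by $1936.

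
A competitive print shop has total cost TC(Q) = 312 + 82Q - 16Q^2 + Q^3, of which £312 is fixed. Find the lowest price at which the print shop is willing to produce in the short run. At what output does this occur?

The shutdown price is the minimum of AVC. VC = 82Q - 16Q^2 + Q^3, so AVC = 82 - 16Q + Q^2.
At the minimum of AVC, MC = AVC. MC = 82 - 32Q + 3Q^2; setting MC = AVC gives 2Q^2 - 16Q = 0, so Q = 8. min AVC = 18.
The firm shuts down for any P below £18.

£18 per unit, at Q = 8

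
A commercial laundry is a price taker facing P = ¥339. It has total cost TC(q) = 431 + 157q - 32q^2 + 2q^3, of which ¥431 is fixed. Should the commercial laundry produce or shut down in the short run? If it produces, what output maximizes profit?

Produce at q = 13

Strip out fixed cost: VC = 157q - 32q^2 + 2q^3. Then AVC = 157 - 32q + 2q^2 and MC = 157 - 64q + 6q^2.
The AVC parabola has its vertex at q = 32/4 = 8, where AVC = 157 - 32·8 + 2·8^2 = ¥29.
Because ¥339 ≥ ¥29, revenue can cover variable cost; the firm operates.
Solving P = MC: -182 - 64q + 6q^2 = 0 ⇒ q = -7/3 or 13. On the upward-sloping branch, q* = 13.
Check: AVC at q = 13 is ¥79 ≤ P, so revenue covers variable cost.
Profit = P·q − TC = 339·13 − 1458 = ¥2949.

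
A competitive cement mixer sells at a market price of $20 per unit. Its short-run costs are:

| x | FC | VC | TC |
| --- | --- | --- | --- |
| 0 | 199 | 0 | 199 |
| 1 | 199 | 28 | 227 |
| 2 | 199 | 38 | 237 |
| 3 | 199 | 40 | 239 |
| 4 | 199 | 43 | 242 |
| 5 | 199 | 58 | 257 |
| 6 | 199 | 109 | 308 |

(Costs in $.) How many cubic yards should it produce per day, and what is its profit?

Tabulate TR − TC: x=0: -199; x=1: -207; x=2: -197; x=3: -179; x=4: -162; x=5: -157; x=6: -188.
Profit is maximized at x = 5. AVC there is 58/5 = $11.60 ≤ P, so producing beats shutting down (which would give -$199).

x = 5; profit = -$157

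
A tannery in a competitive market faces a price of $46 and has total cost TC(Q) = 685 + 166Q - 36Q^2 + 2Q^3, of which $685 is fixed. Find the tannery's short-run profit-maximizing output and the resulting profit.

Profit = -$285 at Q = 10

AVC = 166 - 36Q + 2Q^2; min AVC = $4 at Q = 9. Since P = $46 ≥ min AVC, the firm produces.
MC = 166 - 72Q + 6Q^2. Setting P = MC and taking the root on the rising branch gives Q* = 10.
TR = 46·10 = 460. TC = 685 + 60 = 745. Profit = 460 − 745 = -$285.
Shutting down would mean losing the fixed cost of $685, so operating at a loss of $285 is better by $400.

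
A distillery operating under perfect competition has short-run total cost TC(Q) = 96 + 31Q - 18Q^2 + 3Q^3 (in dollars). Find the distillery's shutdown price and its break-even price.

Shutdown price = min AVC. AVC = 31 - 18Q + 3Q^2, with vertex at Q = 3 and minimum $4.
ATC = 96/Q + 31 - 18Q + 3Q^2. Setting dATC/dQ = −96/Q^2 − 18 + 6Q = 0 gives Q = 4 (since 6·4^3 − 18·4^2 = 96).
min ATC = 96/4 + 31 − 18·4 + 3·4^2 = $31. That is the break-even price.
Between these two prices the firm operates at a loss; above $31 it earns a profit.

Shutdown price = $4; break-even price = $31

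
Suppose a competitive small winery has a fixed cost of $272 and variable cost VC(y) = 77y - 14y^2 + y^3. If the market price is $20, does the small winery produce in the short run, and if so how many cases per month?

From TC, MC = TC'(y) = 77 - 28y + 3y^2 and AVC = VC/y = 77 - 14y + y^2.
AVC hits its minimum where MC = AVC, at y = 7, giving min AVC = 77 - 14·7 + 7^2 = $28.
With P < min AVC ($20 < $28), every unit sold adds to the loss.
The firm minimizes its loss by shutting down and losing only its fixed cost of $272.

Shut down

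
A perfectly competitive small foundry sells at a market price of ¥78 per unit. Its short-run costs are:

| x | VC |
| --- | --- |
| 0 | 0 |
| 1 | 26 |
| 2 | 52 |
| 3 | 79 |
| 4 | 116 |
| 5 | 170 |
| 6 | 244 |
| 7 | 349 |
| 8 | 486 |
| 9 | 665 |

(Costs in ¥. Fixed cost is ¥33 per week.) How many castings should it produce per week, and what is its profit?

Profit at each row (π = 78x − TC): x=0: -33; x=1: 19; x=2: 71; x=3: 122; x=4: 163; x=5: 187; x=6: 191; x=7: 164; x=8: 105; x=9: 4.
Profit is maximized at x = 6. AVC there is 244/6 = ¥40.67 ≤ P, so producing beats shutting down (which would give -¥33).

x = 6; profit = ¥191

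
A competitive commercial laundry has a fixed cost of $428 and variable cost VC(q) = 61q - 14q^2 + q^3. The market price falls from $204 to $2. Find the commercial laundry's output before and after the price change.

Output falls from 13 to 0 (the firm shuts down)

MC = 61 - 28q + 3q^2; the shutdown threshold is min AVC = $12 (at q = 7).
At P = $204 ≥ min AVC, set P = MC on the rising branch: q = 13.
At P = $2 < min AVC = $12, price no longer covers variable cost at any output, so the firm shuts down: q = 0.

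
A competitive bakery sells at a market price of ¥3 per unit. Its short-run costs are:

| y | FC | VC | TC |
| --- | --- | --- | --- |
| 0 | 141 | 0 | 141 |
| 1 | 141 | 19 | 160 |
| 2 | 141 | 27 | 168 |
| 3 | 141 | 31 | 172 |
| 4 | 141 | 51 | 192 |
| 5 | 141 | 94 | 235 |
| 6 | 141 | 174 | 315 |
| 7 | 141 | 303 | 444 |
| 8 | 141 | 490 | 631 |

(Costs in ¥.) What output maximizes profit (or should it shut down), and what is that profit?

Compute π = P·y − TC at each output: y=0: -141; y=1: -157; y=2: -162; y=3: -163; y=4: -180; y=5: -220; y=6: -297; y=7: -423; y=8: -607.
Profit is highest at y = 0. Equivalently, the lowest AVC in the table is 31/3 ≈ ¥10.33 at y = 3, and P = ¥3 falls below it — price never covers variable cost, so the firm shuts down and loses only its fixed cost.

y = 0 (shut down); profit = -¥141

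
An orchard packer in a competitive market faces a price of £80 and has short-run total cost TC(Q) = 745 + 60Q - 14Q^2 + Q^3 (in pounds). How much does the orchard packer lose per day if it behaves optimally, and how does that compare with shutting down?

Profit = -£145 at Q = 10

AVC = 60 - 14Q + Q^2 has its minimum £11 at Q = 7; price £80 clears that bar, so the firm operates.
With MC = 60 - 28Q + 3Q^2, P = MC on the upward-sloping part at Q* = 10.
TR = 80·10 = 800. TC = 745 + 200 = 945. Profit = 800 − 945 = -£145.
Shutting down would mean losing the fixed cost of £745, so operating at a loss of £145 is better by £600.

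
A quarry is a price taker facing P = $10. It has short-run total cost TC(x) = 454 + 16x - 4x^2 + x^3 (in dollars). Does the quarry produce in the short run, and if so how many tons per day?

Strip out fixed cost: VC = 16x - 4x^2 + x^3. Then AVC = 16 - 4x + x^2 and MC = 16 - 8x + 3x^2.
AVC is minimized where dAVC/dx = -4 + 2x = 0, at x = 2; min AVC = 16 - 4·2 + 2^2 = $12.
Since P = $10 < min AVC = $12, price fails to cover variable cost at any output.
Best response: produce nothing and absorb the $454 fixed cost.

Shut down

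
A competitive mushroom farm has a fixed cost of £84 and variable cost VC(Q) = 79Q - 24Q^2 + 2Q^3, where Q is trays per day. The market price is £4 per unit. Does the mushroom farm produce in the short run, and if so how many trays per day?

Shut down

Strip out fixed cost: VC = 79Q - 24Q^2 + 2Q^3. Then AVC = 79 - 24Q + 2Q^2 and MC = 79 - 48Q + 6Q^2.
AVC hits its minimum where MC = AVC, at Q = 6, giving min AVC = 79 - 24·6 + 2·6^2 = £7.
Since P = £4 < min AVC = £7, price fails to cover variable cost at any output.
Best response: produce nothing and absorb the £84 fixed cost.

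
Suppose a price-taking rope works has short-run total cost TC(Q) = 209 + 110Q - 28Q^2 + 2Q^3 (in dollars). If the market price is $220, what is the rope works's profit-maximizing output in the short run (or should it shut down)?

Variable cost is VC = 110Q - 28Q^2 + 2Q^3, so AVC = VC/Q = 110 - 28Q + 2Q^2 and MC = dTC/dQ = 110 - 56Q + 6Q^2.
AVC is minimized where dAVC/dQ = -28 + 4Q = 0, at Q = 7; min AVC = 110 - 28·7 + 2·7^2 = $12.
Because $220 ≥ $12, revenue can cover variable cost; the firm operates.
Solving P = MC: -110 - 56Q + 6Q^2 = 0 ⇒ Q = -5/3 or 11. On the upward-sloping branch, Q* = 11.
Check: AVC at Q = 11 is $44 ≤ P, so revenue covers variable cost.
Profit = P·Q − TC = 220·11 − 693 = $1727.

Produce at Q = 11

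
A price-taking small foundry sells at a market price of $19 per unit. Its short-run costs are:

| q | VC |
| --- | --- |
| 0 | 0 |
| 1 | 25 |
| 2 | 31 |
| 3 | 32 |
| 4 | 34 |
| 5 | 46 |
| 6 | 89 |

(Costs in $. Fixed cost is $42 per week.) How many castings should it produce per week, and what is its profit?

q = 5; profit = $7

Profit at each row (π = 19q − TC): q=0: -42; q=1: -48; q=2: -35; q=3: -17; q=4: 0; q=5: 7; q=6: -17.
Profit is maximized at q = 5. AVC there is 46/5 = $9.20 ≤ P, so producing beats shutting down (which would give -$42).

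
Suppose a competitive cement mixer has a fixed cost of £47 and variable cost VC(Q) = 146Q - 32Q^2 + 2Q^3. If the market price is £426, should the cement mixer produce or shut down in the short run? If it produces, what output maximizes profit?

Produce at Q = 14

Strip out fixed cost: VC = 146Q - 32Q^2 + 2Q^3. Then AVC = 146 - 32Q + 2Q^2 and MC = 146 - 64Q + 6Q^2.
AVC hits its minimum where MC = AVC, at Q = 8, giving min AVC = 146 - 32·8 + 2·8^2 = £18.
P = £426 exceeds min AVC = £18, so the firm stays open.
Solving P = MC: -280 - 64Q + 6Q^2 = 0 ⇒ Q = -10/3 or 14. On the upward-sloping branch, Q* = 14.
Check: AVC at Q = 14 is £90 ≤ P, so revenue covers variable cost.
Profit = P·Q − TC = 426·14 − 1307 = £4657.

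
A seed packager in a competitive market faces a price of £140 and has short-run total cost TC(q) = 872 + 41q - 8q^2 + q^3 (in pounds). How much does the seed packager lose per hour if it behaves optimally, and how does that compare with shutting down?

Profit = -£62 at q = 9

AVC = 41 - 8q + q^2; min AVC = £25 at q = 4. Since P = £140 ≥ min AVC, the firm produces.
With MC = 41 - 16q + 3q^2, P = MC on the upward-sloping part at q* = 9.
TR = 140·9 = 1260. TC = 872 + 450 = 1322. Profit = 1260 − 1322 = -£62.
Shutting down would mean losing the fixed cost of £872, so operating at a loss of £62 is better by £810.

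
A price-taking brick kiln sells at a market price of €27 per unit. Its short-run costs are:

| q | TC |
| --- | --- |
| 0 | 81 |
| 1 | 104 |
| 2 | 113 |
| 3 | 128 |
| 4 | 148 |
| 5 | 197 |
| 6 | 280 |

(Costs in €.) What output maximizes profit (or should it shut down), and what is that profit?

Profit at each row (π = 27q − TC): q=0: -81; q=1: -77; q=2: -59; q=3: -47; q=4: -40; q=5: -62; q=6: -118.
Profit is maximized at q = 4. AVC there is 67/4 = €16.75 ≤ P, so producing beats shutting down (which would give -€81).

q = 4; profit = -€40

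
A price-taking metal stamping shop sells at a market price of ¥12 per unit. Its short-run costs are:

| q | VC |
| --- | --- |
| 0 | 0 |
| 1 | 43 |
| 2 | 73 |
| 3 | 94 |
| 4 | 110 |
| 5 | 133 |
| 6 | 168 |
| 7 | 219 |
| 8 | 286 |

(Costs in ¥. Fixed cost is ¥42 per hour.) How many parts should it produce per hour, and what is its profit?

q = 0 (shut down); profit = -¥42

Compute π = P·q − TC at each output: q=0: -42; q=1: -73; q=2: -91; q=3: -100; q=4: -104; q=5: -115; q=6: -138; q=7: -177; q=8: -232.
Profit is highest at q = 0. Equivalently, the lowest AVC in the table is 133/5 ≈ ¥26.60 at q = 5, and P = ¥12 falls below it — price never covers variable cost, so the firm shuts down and loses only its fixed cost.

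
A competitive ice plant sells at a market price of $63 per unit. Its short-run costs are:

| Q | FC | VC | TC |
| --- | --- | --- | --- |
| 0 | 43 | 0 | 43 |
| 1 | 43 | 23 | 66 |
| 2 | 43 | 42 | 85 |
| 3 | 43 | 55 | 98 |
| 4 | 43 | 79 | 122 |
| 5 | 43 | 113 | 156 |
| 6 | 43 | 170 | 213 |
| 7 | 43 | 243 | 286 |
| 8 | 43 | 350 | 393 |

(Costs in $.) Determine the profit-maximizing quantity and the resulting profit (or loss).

Q = 6; profit = $165

Tabulate TR − TC: Q=0: -43; Q=1: -3; Q=2: 41; Q=3: 91; Q=4: 130; Q=5: 159; Q=6: 165; Q=7: 155; Q=8: 111.
Profit is maximized at Q = 6. AVC there is 170/6 = $28.33 ≤ P, so producing beats shutting down (which would give -$43).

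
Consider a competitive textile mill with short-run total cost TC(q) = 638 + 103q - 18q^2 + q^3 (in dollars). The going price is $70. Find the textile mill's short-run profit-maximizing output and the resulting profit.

Profit = -$154 at q = 11

AVC = 103 - 18q + q^2; min AVC = $22 at q = 9. Since P = $70 ≥ min AVC, the firm produces.
With MC = 103 - 36q + 3q^2, P = MC on the upward-sloping part at q* = 11.
TR = 70·11 = 770. TC = 638 + 286 = 924. Profit = 770 − 924 = -$154.
Shutting down would mean losing the fixed cost of $638, so operating at a loss of $154 is better by $484.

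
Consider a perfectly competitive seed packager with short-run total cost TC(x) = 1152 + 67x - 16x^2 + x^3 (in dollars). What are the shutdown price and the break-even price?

Shutdown price = min AVC. AVC = 67 - 16x + x^2, with vertex at x = 8 and minimum $3.
ATC = 1152/x + 67 - 16x + x^2. Setting dATC/dx = −1152/x^2 − 16 + 2x = 0 gives x = 12 (since 2·12^3 − 16·12^2 = 1152).
min ATC = 1152/12 + 67 − 16·12 + 12^2 = $115. That is the break-even price.
For $3 ≤ P < $115 the firm produces at a loss; below $3 it shuts down.

Shutdown price = $3; break-even price = $115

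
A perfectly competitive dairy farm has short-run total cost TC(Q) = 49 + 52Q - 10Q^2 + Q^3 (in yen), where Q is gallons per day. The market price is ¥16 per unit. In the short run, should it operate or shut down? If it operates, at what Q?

Strip out fixed cost: VC = 52Q - 10Q^2 + Q^3. Then AVC = 52 - 10Q + Q^2 and MC = 52 - 20Q + 3Q^2.
AVC is minimized where dAVC/dQ = -10 + 2Q = 0, at Q = 5; min AVC = 52 - 10·5 + 5^2 = ¥27.
P = ¥16 lies below min AVC = ¥27; no output level covers variable cost.
Best response: produce nothing and absorb the ¥49 fixed cost.

Shut down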